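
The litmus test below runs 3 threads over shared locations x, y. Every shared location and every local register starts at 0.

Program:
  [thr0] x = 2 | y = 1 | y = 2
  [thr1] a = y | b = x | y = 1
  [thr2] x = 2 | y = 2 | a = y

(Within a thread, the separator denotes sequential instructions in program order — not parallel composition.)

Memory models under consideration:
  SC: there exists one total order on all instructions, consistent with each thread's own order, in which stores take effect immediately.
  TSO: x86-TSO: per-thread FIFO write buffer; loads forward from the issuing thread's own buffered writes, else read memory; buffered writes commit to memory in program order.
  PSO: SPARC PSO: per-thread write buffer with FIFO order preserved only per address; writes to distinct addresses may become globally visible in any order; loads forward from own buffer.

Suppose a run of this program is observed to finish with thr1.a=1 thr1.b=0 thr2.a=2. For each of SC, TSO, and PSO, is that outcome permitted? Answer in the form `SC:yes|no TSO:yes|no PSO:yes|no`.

outcome vector order: (thr1.a,thr1.b,thr2.a)
[SC] allowed = {0/0/1 0/0/2 0/2/1 0/2/2 1/2/1 1/2/2 2/2/1 2/2/2}
[TSO] allowed = {0/0/1 0/0/2 0/2/1 0/2/2 1/2/1 1/2/2 2/2/1 2/2/2}
[PSO] allowed = {0/0/1 0/0/2 0/2/1 0/2/2 1/0/1 1/0/2 1/2/1 1/2/2 2/0/1 2/0/2 2/2/1 2/2/2}
target 1/0/2 ∈ {PSO}

SC:no TSO:no PSO:yes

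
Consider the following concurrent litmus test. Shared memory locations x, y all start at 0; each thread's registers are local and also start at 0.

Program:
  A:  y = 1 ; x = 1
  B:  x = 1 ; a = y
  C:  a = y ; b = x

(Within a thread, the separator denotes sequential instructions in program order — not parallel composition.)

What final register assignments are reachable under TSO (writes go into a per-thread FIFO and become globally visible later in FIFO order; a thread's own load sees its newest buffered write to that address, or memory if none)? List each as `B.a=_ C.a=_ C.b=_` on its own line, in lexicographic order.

outcome vector order: (B.a,C.a,C.b)
|TSO outcomes| = 8

B.a=0 C.a=0 C.b=0
B.a=0 C.a=0 C.b=1
B.a=0 C.a=1 C.b=0
B.a=0 C.a=1 C.b=1
B.a=1 C.a=0 C.b=0
B.a=1 C.a=0 C.b=1
B.a=1 C.a=1 C.b=0
B.a=1 C.a=1 C.b=1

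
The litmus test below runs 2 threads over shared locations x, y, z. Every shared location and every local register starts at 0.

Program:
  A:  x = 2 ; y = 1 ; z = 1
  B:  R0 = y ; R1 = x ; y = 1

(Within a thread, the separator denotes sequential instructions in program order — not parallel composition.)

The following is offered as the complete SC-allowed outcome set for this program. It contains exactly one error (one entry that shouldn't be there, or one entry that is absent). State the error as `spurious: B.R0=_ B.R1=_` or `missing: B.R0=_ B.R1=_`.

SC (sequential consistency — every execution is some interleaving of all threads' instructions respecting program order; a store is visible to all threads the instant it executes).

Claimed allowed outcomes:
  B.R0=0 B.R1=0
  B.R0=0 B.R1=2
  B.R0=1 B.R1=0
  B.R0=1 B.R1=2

outcome vector order: (B.R0,B.R1)
SC: 3 outcomes — {00, 02, 12}
claimed∖SC = {10}

spurious: B.R0=1 B.R1=0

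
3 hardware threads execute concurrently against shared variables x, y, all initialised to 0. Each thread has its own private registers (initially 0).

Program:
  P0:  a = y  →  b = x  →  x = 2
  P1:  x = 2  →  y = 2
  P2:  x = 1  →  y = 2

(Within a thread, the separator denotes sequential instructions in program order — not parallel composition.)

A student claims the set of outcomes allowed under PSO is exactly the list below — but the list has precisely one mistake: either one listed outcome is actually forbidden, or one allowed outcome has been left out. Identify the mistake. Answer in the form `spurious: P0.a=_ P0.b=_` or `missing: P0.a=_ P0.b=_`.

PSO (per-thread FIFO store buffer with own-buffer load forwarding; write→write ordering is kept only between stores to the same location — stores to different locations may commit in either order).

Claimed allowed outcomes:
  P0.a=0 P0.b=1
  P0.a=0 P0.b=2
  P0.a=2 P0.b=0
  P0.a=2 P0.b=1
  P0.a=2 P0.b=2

outcome vector order: (P0.a,P0.b)
under PSO → <0 0>; <0 1>; <0 2>; <2 0>; <2 1>; <2 2>
PSO∖claimed = {<0 0>}

missing: P0.a=0 P0.b=0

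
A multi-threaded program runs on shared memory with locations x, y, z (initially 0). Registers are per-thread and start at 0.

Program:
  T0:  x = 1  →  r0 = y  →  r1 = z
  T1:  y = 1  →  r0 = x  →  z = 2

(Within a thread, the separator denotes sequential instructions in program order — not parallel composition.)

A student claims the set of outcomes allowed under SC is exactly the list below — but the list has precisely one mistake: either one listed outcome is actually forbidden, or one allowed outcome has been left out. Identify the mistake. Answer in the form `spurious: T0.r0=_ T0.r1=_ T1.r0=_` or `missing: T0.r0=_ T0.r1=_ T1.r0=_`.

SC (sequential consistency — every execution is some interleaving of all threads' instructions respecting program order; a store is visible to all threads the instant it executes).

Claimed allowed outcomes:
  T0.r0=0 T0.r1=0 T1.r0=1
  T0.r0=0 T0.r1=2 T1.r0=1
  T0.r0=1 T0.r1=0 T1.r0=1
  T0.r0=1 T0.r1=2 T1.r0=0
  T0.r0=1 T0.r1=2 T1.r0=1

outcome vector order: (T0.r0,T0.r1,T1.r0)
SC (6): <0 0 1>; <0 2 1>; <1 0 0>; <1 0 1>; <1 2 0>; <1 2 1>
SC∖claimed = {<1 0 0>}

missing: T0.r0=1 T0.r1=0 T1.r0=0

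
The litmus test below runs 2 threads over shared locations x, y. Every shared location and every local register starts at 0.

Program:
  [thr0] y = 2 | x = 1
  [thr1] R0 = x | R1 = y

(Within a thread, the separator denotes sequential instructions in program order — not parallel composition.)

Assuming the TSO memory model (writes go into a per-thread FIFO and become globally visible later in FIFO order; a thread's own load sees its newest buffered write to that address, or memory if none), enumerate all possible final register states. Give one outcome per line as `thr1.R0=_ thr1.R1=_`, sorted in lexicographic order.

outcome vector order: (thr1.R0,thr1.R1)
|TSO outcomes| = 3

thr1.R0=0 thr1.R1=0
thr1.R0=0 thr1.R1=2
thr1.R0=1 thr1.R1=2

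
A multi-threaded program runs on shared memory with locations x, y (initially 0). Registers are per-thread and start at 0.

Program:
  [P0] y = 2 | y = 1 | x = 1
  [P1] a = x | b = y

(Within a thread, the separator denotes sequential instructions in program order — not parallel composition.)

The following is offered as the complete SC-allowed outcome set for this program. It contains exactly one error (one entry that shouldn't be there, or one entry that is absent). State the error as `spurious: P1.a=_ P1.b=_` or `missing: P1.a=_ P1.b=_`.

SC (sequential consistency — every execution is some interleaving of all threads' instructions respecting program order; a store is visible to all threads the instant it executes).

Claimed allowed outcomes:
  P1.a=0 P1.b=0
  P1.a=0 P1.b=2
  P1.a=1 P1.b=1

missing: P1.a=0 P1.b=1

outcome vector order: (P1.a,P1.b)
SC (4): (0,0); (0,1); (0,2); (1,1)
SC∖claimed = {(0,1)}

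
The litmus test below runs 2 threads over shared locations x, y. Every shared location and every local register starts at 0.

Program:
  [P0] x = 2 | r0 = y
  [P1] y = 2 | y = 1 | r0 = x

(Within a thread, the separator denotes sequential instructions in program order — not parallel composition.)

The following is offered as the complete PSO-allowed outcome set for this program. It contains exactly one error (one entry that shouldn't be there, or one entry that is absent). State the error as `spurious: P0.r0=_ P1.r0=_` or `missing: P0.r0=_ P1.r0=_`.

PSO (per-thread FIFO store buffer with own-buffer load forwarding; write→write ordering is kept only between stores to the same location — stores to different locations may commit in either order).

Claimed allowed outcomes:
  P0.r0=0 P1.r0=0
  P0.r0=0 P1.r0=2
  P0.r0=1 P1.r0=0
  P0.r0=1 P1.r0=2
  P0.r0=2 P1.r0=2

missing: P0.r0=2 P1.r0=0

outcome vector order: (P0.r0,P1.r0)
PSO (6): (0,0) (0,2) (1,0) (1,2) (2,0) (2,2)
PSO∖claimed = {(2,0)}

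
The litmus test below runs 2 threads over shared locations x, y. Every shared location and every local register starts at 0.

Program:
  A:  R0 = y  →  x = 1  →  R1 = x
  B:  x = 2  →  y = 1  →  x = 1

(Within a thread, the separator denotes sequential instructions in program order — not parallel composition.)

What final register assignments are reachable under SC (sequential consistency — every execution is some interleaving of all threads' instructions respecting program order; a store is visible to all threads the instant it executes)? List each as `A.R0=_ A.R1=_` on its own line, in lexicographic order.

A.R0=0 A.R1=1
A.R0=0 A.R1=2
A.R0=1 A.R1=1

outcome vector order: (A.R0,A.R1)
|SC outcomes| = 3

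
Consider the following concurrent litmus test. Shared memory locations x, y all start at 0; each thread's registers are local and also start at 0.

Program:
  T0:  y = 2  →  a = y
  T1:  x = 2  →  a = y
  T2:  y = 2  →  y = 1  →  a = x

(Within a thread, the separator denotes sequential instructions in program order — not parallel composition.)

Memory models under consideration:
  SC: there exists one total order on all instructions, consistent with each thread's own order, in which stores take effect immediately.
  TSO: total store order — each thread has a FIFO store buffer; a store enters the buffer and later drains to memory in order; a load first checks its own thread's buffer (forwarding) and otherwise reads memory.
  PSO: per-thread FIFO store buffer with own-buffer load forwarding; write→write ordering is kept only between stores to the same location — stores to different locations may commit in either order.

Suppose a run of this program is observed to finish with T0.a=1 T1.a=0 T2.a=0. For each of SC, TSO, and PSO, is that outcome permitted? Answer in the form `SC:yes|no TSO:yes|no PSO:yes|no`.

SC:no TSO:yes PSO:yes

outcome vector order: (T0.a,T1.a,T2.a)
[SC] allowed = {(1,0,2), (1,1,0), (1,1,2), (1,2,2), (2,0,2), (2,1,0), (2,1,2), (2,2,0), (2,2,2)}
[TSO] allowed = {(1,0,0), (1,0,2), (1,1,0), (1,1,2), (1,2,0), (1,2,2), (2,0,0), (2,0,2), (2,1,0), (2,1,2), (2,2,0), (2,2,2)}
[PSO] allowed = {(1,0,0), (1,0,2), (1,1,0), (1,1,2), (1,2,0), (1,2,2), (2,0,0), (2,0,2), (2,1,0), (2,1,2), (2,2,0), (2,2,2)}
target (1,0,0) ∈ {TSO,PSO}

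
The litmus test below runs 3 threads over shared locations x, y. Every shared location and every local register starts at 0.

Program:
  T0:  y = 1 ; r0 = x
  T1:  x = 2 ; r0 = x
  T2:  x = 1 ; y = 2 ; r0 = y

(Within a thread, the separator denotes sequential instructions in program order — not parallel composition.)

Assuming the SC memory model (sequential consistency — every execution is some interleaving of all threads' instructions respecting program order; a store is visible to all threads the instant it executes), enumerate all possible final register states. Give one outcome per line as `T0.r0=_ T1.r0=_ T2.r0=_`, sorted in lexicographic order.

T0.r0=0 T1.r0=1 T2.r0=2
T0.r0=0 T1.r0=2 T2.r0=2
T0.r0=1 T1.r0=1 T2.r0=1
T0.r0=1 T1.r0=1 T2.r0=2
T0.r0=1 T1.r0=2 T2.r0=1
T0.r0=1 T1.r0=2 T2.r0=2
T0.r0=2 T1.r0=1 T2.r0=2
T0.r0=2 T1.r0=2 T2.r0=1
T0.r0=2 T1.r0=2 T2.r0=2

outcome vector order: (T0.r0,T1.r0,T2.r0)
|SC outcomes| = 9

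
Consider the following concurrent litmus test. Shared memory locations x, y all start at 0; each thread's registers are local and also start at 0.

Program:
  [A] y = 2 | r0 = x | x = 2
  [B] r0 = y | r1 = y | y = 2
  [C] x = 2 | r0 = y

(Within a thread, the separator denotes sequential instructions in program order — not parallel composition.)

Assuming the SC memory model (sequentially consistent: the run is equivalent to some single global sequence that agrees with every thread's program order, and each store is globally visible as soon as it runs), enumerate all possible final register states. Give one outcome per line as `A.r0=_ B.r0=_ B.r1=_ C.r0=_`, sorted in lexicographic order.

outcome vector order: (A.r0,B.r0,B.r1,C.r0)
|SC outcomes| = 9

A.r0=0 B.r0=0 B.r1=0 C.r0=2
A.r0=0 B.r0=0 B.r1=2 C.r0=2
A.r0=0 B.r0=2 B.r1=2 C.r0=2
A.r0=2 B.r0=0 B.r1=0 C.r0=0
A.r0=2 B.r0=0 B.r1=0 C.r0=2
A.r0=2 B.r0=0 B.r1=2 C.r0=0
A.r0=2 B.r0=0 B.r1=2 C.r0=2
A.r0=2 B.r0=2 B.r1=2 C.r0=0
A.r0=2 B.r0=2 B.r1=2 C.r0=2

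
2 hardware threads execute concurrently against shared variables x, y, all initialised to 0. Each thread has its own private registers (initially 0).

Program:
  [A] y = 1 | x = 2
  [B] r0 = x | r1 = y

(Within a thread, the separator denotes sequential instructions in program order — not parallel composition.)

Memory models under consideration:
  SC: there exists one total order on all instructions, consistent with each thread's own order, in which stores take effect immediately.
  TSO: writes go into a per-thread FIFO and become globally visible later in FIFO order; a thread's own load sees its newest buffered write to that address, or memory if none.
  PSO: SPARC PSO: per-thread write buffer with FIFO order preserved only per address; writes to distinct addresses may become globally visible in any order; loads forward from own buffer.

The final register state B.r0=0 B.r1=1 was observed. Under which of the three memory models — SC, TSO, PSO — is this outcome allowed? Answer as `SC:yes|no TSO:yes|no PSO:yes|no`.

outcome vector order: (B.r0,B.r1)
[SC] allowed = {00; 01; 21}
[TSO] allowed = {00; 01; 21}
[PSO] allowed = {00; 01; 20; 21}
target 01 ∈ {SC,TSO,PSO}

SC:yes TSO:yes PSO:yes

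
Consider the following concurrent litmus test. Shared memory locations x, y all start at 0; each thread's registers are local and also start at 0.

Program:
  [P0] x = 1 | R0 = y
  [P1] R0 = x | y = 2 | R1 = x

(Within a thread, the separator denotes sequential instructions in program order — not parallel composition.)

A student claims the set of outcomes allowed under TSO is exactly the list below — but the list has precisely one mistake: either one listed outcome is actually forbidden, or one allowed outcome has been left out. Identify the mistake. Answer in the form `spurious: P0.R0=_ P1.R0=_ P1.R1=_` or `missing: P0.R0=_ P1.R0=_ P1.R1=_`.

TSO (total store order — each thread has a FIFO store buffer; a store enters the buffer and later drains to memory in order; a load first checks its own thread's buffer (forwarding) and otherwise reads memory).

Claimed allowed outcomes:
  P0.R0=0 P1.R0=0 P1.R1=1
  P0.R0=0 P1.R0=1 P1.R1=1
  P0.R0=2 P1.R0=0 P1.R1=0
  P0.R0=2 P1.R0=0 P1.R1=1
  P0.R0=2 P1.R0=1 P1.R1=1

outcome vector order: (P0.R0,P1.R0,P1.R1)
under TSO → 000 001 011 200 201 211
TSO∖claimed = {000}

missing: P0.R0=0 P1.R0=0 P1.R1=0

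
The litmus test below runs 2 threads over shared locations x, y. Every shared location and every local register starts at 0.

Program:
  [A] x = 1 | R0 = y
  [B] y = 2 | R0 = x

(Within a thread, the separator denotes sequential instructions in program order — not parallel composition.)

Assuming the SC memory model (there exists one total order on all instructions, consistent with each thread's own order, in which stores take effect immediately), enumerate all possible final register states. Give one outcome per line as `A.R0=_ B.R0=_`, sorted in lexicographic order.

outcome vector order: (A.R0,B.R0)
|SC outcomes| = 3

A.R0=0 B.R0=1
A.R0=2 B.R0=0
A.R0=2 B.R0=1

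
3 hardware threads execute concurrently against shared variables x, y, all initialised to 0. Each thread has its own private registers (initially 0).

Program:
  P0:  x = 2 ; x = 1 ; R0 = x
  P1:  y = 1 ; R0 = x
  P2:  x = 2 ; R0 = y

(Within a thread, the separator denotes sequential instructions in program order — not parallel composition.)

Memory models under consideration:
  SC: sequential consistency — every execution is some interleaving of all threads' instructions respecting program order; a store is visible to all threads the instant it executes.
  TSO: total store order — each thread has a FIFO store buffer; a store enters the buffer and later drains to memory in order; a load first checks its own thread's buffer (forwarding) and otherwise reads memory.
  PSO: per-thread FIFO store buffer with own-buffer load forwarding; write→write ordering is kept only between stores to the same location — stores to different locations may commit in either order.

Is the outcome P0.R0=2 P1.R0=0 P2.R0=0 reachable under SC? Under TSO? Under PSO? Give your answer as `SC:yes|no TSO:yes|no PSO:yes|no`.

SC:no TSO:yes PSO:yes

outcome vector order: (P0.R0,P1.R0,P2.R0)
under SC → (1,0,1) (1,1,0) (1,1,1) (1,2,0) (1,2,1) (2,0,1) (2,1,1) (2,2,0) (2,2,1)
under TSO → (1,0,0) (1,0,1) (1,1,0) (1,1,1) (1,2,0) (1,2,1) (2,0,0) (2,0,1) (2,1,0) (2,1,1) (2,2,0) (2,2,1)
under PSO → (1,0,0) (1,0,1) (1,1,0) (1,1,1) (1,2,0) (1,2,1) (2,0,0) (2,0,1) (2,1,0) (2,1,1) (2,2,0) (2,2,1)
target (2,0,0) ∈ {TSO,PSO}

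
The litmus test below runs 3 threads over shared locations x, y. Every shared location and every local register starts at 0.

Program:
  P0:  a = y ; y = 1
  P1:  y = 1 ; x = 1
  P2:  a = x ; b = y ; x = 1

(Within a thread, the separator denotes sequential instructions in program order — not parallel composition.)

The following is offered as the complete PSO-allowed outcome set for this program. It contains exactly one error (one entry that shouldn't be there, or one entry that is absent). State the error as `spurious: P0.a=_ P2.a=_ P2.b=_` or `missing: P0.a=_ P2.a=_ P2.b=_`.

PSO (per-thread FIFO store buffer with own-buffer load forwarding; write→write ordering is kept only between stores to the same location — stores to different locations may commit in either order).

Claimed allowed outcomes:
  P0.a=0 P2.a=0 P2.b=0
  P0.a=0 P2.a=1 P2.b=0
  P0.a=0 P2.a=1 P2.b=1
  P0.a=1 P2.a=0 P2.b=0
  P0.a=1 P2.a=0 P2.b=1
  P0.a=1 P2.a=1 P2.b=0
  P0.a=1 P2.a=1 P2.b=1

missing: P0.a=0 P2.a=0 P2.b=1

outcome vector order: (P0.a,P2.a,P2.b)
[PSO] allowed = {(0,0,0) (0,0,1) (0,1,0) (0,1,1) (1,0,0) (1,0,1) (1,1,0) (1,1,1)}
PSO∖claimed = {(0,0,1)}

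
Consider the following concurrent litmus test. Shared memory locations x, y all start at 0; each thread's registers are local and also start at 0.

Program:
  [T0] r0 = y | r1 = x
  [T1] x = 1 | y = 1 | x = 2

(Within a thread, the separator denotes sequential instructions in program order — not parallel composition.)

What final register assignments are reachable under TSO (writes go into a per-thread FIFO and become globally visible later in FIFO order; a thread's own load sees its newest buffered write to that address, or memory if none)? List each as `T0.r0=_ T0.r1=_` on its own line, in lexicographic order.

outcome vector order: (T0.r0,T0.r1)
|TSO outcomes| = 5

T0.r0=0 T0.r1=0
T0.r0=0 T0.r1=1
T0.r0=0 T0.r1=2
T0.r0=1 T0.r1=1
T0.r0=1 T0.r1=2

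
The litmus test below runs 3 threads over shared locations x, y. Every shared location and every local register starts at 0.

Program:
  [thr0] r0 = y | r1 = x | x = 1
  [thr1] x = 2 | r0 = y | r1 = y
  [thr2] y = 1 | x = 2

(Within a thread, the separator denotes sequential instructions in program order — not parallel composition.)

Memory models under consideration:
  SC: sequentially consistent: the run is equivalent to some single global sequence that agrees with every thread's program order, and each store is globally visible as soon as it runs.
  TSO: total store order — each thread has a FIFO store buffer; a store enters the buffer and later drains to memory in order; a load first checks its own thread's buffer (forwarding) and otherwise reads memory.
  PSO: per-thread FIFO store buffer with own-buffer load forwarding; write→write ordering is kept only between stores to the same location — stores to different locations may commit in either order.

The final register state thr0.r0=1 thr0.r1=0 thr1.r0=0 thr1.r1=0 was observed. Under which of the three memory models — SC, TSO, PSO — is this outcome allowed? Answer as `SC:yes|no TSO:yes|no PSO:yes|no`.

SC:no TSO:yes PSO:yes

outcome vector order: (thr0.r0,thr0.r1,thr1.r0,thr1.r1)
SC (10): (0,0,0,0); (0,0,0,1); (0,0,1,1); (0,2,0,0); (0,2,0,1); (0,2,1,1); (1,0,1,1); (1,2,0,0); (1,2,0,1); (1,2,1,1)
TSO (12): (0,0,0,0); (0,0,0,1); (0,0,1,1); (0,2,0,0); (0,2,0,1); (0,2,1,1); (1,0,0,0); (1,0,0,1); (1,0,1,1); (1,2,0,0); (1,2,0,1); (1,2,1,1)
PSO (12): (0,0,0,0); (0,0,0,1); (0,0,1,1); (0,2,0,0); (0,2,0,1); (0,2,1,1); (1,0,0,0); (1,0,0,1); (1,0,1,1); (1,2,0,0); (1,2,0,1); (1,2,1,1)
target (1,0,0,0) ∈ {TSO,PSO}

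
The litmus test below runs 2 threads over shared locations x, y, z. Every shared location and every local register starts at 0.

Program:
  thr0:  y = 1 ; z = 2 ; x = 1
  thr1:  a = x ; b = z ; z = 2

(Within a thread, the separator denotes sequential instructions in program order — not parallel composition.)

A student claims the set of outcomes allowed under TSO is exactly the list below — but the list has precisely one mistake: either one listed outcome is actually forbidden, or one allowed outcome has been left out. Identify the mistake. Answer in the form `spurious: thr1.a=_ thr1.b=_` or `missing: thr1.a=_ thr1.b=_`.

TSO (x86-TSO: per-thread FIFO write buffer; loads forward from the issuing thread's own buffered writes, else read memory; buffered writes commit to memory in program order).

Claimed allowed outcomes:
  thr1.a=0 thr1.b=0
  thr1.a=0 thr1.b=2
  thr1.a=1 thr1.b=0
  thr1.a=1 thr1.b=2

outcome vector order: (thr1.a,thr1.b)
TSO: 3 outcomes — {(0,0), (0,2), (1,2)}
claimed∖TSO = {(1,0)}

spurious: thr1.a=1 thr1.b=0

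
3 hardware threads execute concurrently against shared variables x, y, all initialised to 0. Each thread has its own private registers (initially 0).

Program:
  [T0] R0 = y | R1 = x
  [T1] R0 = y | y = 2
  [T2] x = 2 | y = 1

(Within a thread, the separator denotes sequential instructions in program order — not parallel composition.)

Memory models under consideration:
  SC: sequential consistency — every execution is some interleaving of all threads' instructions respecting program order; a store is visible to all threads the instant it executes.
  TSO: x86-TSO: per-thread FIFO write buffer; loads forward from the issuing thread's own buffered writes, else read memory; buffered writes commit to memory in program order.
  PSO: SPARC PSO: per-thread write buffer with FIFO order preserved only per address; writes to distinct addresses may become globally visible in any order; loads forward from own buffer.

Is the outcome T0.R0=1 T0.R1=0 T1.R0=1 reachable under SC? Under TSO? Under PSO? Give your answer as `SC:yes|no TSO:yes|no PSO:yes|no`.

outcome vector order: (T0.R0,T0.R1,T1.R0)
under SC → 0/0/0 0/0/1 0/2/0 0/2/1 1/2/0 1/2/1 2/0/0 2/2/0 2/2/1
under TSO → 0/0/0 0/0/1 0/2/0 0/2/1 1/2/0 1/2/1 2/0/0 2/2/0 2/2/1
under PSO → 0/0/0 0/0/1 0/2/0 0/2/1 1/0/0 1/0/1 1/2/0 1/2/1 2/0/0 2/0/1 2/2/0 2/2/1
target 1/0/1 ∈ {PSO}

SC:no TSO:no PSO:yes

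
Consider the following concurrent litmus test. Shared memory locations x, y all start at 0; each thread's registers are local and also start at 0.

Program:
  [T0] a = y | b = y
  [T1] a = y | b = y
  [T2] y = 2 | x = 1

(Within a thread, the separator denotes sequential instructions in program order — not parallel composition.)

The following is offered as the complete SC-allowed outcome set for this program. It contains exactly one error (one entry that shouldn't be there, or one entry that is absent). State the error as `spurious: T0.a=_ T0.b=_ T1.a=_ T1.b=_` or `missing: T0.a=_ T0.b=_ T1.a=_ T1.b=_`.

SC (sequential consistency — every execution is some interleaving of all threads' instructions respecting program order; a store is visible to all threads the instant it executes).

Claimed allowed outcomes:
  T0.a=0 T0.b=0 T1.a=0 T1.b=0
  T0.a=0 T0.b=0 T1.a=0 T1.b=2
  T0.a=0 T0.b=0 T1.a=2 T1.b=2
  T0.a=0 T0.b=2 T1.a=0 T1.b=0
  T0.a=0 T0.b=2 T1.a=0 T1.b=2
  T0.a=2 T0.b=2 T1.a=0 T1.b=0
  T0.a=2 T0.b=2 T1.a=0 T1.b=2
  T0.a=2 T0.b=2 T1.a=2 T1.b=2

missing: T0.a=0 T0.b=2 T1.a=2 T1.b=2

outcome vector order: (T0.a,T0.b,T1.a,T1.b)
SC: 9 outcomes — {<0 0 0 0> <0 0 0 2> <0 0 2 2> <0 2 0 0> <0 2 0 2> <0 2 2 2> <2 2 0 0> <2 2 0 2> <2 2 2 2>}
SC∖claimed = {<0 2 2 2>}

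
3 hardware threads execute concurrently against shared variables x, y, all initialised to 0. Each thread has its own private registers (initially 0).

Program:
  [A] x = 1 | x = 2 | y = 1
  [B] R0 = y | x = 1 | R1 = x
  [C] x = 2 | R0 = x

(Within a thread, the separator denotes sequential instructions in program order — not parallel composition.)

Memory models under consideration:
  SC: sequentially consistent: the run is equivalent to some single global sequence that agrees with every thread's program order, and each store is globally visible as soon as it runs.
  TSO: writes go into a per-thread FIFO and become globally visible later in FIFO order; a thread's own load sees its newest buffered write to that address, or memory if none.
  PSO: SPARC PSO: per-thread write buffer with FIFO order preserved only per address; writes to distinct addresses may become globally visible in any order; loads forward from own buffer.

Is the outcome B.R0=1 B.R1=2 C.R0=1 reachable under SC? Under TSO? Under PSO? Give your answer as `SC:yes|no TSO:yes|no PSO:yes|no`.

outcome vector order: (B.R0,B.R1,C.R0)
SC (7): 0/1/1 0/1/2 0/2/1 0/2/2 1/1/1 1/1/2 1/2/2
TSO (7): 0/1/1 0/1/2 0/2/1 0/2/2 1/1/1 1/1/2 1/2/2
PSO (8): 0/1/1 0/1/2 0/2/1 0/2/2 1/1/1 1/1/2 1/2/1 1/2/2
target 1/2/1 ∈ {PSO}

SC:no TSO:no PSO:yes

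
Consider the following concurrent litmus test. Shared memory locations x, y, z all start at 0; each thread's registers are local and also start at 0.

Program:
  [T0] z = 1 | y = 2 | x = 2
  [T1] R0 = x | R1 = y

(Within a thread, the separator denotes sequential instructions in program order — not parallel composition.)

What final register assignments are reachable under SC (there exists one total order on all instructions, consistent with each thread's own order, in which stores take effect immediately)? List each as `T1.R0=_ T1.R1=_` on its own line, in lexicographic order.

outcome vector order: (T1.R0,T1.R1)
|SC outcomes| = 3

T1.R0=0 T1.R1=0
T1.R0=0 T1.R1=2
T1.R0=2 T1.R1=2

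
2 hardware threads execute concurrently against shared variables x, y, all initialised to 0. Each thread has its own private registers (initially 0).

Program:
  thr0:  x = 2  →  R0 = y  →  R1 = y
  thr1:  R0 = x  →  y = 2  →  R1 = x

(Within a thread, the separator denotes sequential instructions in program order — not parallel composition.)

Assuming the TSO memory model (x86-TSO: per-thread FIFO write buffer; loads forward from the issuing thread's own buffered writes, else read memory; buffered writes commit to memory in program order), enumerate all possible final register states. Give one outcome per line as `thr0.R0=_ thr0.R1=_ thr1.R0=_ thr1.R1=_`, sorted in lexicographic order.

thr0.R0=0 thr0.R1=0 thr1.R0=0 thr1.R1=0
thr0.R0=0 thr0.R1=0 thr1.R0=0 thr1.R1=2
thr0.R0=0 thr0.R1=0 thr1.R0=2 thr1.R1=2
thr0.R0=0 thr0.R1=2 thr1.R0=0 thr1.R1=0
thr0.R0=0 thr0.R1=2 thr1.R0=0 thr1.R1=2
thr0.R0=0 thr0.R1=2 thr1.R0=2 thr1.R1=2
thr0.R0=2 thr0.R1=2 thr1.R0=0 thr1.R1=0
thr0.R0=2 thr0.R1=2 thr1.R0=0 thr1.R1=2
thr0.R0=2 thr0.R1=2 thr1.R0=2 thr1.R1=2

outcome vector order: (thr0.R0,thr0.R1,thr1.R0,thr1.R1)
|TSO outcomes| = 9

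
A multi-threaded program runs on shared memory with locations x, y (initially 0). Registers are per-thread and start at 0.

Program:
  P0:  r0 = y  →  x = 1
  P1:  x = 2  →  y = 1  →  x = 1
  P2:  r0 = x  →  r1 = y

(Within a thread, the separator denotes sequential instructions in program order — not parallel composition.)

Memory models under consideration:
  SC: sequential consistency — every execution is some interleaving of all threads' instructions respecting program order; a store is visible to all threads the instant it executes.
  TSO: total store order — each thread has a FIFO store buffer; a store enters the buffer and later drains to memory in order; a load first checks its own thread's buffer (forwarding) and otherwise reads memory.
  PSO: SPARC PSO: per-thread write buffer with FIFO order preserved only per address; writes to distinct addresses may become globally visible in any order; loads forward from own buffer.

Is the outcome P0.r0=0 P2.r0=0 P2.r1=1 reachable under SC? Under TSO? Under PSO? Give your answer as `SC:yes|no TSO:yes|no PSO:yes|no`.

outcome vector order: (P0.r0,P2.r0,P2.r1)
SC (11): 0/0/0; 0/0/1; 0/1/0; 0/1/1; 0/2/0; 0/2/1; 1/0/0; 1/0/1; 1/1/1; 1/2/0; 1/2/1
TSO (11): 0/0/0; 0/0/1; 0/1/0; 0/1/1; 0/2/0; 0/2/1; 1/0/0; 1/0/1; 1/1/1; 1/2/0; 1/2/1
PSO (12): 0/0/0; 0/0/1; 0/1/0; 0/1/1; 0/2/0; 0/2/1; 1/0/0; 1/0/1; 1/1/0; 1/1/1; 1/2/0; 1/2/1
target 0/0/1 ∈ {SC,TSO,PSO}

SC:yes TSO:yes PSO:yes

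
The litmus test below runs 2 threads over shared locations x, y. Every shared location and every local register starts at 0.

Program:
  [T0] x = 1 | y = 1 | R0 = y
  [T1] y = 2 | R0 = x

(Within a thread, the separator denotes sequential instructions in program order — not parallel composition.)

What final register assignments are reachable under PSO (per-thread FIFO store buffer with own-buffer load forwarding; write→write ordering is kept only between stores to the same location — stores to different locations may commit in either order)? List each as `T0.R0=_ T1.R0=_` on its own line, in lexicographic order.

outcome vector order: (T0.R0,T1.R0)
|PSO outcomes| = 4

T0.R0=1 T1.R0=0
T0.R0=1 T1.R0=1
T0.R0=2 T1.R0=0
T0.R0=2 T1.R0=1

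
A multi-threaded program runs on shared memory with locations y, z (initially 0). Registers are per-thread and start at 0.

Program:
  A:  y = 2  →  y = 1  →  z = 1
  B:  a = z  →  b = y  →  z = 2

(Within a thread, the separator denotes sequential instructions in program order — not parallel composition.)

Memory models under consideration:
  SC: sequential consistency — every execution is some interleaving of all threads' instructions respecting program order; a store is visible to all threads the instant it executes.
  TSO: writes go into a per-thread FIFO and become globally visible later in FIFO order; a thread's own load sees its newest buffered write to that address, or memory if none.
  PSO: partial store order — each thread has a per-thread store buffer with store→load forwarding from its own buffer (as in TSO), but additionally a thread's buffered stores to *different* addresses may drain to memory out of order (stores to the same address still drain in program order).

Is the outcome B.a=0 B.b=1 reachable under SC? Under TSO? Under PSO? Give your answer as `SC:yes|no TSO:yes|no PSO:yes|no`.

SC:yes TSO:yes PSO:yes

outcome vector order: (B.a,B.b)
SC: 4 outcomes — {(0,0); (0,1); (0,2); (1,1)}
TSO: 4 outcomes — {(0,0); (0,1); (0,2); (1,1)}
PSO: 6 outcomes — {(0,0); (0,1); (0,2); (1,0); (1,1); (1,2)}
target (0,1) ∈ {SC,TSO,PSO}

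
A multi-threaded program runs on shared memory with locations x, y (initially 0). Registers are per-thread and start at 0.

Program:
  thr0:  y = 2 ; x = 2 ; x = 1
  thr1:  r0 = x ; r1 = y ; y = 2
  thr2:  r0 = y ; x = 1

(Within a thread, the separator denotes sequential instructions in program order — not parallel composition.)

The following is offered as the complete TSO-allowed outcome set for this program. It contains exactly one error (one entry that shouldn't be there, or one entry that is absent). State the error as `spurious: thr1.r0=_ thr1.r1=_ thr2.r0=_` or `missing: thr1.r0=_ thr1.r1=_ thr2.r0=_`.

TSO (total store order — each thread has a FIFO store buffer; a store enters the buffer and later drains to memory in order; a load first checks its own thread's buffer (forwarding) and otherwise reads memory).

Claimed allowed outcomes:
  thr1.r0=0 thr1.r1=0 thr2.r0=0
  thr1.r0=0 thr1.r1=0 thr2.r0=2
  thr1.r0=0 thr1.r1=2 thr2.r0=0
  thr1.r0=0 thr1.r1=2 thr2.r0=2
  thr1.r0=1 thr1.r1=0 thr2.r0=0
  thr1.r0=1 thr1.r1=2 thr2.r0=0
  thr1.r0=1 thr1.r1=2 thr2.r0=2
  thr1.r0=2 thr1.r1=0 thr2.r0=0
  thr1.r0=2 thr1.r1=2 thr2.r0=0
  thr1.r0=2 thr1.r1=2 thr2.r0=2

outcome vector order: (thr1.r0,thr1.r1,thr2.r0)
under TSO → 0/0/0; 0/0/2; 0/2/0; 0/2/2; 1/0/0; 1/2/0; 1/2/2; 2/2/0; 2/2/2
claimed∖TSO = {2/0/0}

spurious: thr1.r0=2 thr1.r1=0 thr2.r0=0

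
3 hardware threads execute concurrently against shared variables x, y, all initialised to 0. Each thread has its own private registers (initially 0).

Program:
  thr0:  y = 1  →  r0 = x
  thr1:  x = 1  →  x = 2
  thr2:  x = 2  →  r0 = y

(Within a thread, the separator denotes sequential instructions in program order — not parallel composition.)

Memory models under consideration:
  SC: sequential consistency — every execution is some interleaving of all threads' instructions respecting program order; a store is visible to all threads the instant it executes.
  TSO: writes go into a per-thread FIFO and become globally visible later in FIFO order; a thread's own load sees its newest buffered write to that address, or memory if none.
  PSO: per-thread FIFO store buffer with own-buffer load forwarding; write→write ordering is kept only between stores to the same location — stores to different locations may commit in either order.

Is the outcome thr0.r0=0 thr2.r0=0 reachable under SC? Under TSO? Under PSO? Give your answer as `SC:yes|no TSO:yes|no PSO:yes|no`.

outcome vector order: (thr0.r0,thr2.r0)
under SC → <0 1>, <1 0>, <1 1>, <2 0>, <2 1>
under TSO → <0 0>, <0 1>, <1 0>, <1 1>, <2 0>, <2 1>
under PSO → <0 0>, <0 1>, <1 0>, <1 1>, <2 0>, <2 1>
target <0 0> ∈ {TSO,PSO}

SC:no TSO:yes PSO:yes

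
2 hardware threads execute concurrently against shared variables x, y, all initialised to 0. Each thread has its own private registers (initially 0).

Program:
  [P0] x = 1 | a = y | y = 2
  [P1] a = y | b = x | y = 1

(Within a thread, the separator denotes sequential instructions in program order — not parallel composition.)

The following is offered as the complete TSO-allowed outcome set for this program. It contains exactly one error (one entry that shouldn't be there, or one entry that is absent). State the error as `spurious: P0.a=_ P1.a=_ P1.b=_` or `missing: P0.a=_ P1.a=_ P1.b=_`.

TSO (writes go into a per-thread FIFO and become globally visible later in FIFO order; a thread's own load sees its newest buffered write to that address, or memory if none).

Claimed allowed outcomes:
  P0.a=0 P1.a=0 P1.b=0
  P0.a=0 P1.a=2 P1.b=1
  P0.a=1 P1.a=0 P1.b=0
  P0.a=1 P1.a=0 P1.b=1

outcome vector order: (P0.a,P1.a,P1.b)
[TSO] allowed = {0/0/0; 0/0/1; 0/2/1; 1/0/0; 1/0/1}
TSO∖claimed = {0/0/1}

missing: P0.a=0 P1.a=0 P1.b=1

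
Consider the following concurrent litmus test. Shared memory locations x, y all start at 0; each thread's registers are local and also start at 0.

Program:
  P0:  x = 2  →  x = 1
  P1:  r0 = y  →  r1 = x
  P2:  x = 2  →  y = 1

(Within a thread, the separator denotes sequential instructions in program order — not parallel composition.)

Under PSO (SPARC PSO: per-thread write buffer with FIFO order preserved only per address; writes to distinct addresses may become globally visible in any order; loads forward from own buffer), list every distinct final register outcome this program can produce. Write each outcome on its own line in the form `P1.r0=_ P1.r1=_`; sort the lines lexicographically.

outcome vector order: (P1.r0,P1.r1)
|PSO outcomes| = 6

P1.r0=0 P1.r1=0
P1.r0=0 P1.r1=1
P1.r0=0 P1.r1=2
P1.r0=1 P1.r1=0
P1.r0=1 P1.r1=1
P1.r0=1 P1.r1=2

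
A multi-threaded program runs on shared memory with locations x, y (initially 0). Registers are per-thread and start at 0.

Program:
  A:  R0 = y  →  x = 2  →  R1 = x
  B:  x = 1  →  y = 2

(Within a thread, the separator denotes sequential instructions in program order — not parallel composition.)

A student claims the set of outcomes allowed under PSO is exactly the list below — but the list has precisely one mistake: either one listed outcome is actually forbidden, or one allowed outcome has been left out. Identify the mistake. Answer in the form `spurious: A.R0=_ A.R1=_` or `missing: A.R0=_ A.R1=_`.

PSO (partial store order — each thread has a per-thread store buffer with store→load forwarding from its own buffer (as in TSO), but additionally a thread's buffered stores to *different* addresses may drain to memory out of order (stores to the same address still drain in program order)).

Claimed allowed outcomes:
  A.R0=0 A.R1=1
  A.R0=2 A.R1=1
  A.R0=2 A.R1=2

outcome vector order: (A.R0,A.R1)
under PSO → 0/1, 0/2, 2/1, 2/2
PSO∖claimed = {0/2}

missing: A.R0=0 A.R1=2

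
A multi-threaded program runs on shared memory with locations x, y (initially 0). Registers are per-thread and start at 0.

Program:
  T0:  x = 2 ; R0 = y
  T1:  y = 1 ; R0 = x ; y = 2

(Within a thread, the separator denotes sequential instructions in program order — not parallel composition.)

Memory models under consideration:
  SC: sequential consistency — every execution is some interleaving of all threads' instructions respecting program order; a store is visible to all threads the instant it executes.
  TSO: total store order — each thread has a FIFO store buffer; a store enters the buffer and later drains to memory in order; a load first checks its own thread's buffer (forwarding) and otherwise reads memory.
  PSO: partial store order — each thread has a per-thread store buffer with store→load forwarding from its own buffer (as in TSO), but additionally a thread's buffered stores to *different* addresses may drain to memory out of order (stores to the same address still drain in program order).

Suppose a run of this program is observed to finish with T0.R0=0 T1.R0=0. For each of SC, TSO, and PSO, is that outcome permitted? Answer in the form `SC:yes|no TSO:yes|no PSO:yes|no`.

SC:no TSO:yes PSO:yes

outcome vector order: (T0.R0,T1.R0)
SC: 5 outcomes — {<0 2> <1 0> <1 2> <2 0> <2 2>}
TSO: 6 outcomes — {<0 0> <0 2> <1 0> <1 2> <2 0> <2 2>}
PSO: 6 outcomes — {<0 0> <0 2> <1 0> <1 2> <2 0> <2 2>}
target <0 0> ∈ {TSO,PSO}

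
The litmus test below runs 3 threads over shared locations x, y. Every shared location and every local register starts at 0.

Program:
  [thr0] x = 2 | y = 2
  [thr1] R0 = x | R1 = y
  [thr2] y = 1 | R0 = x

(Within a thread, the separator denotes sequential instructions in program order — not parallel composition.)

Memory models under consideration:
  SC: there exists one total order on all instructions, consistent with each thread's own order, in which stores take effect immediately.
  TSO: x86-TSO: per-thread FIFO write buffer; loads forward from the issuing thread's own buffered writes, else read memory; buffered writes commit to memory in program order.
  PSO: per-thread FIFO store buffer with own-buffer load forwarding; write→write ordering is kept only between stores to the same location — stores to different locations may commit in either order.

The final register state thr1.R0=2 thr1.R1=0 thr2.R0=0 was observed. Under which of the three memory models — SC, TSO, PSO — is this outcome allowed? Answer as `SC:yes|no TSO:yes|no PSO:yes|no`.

outcome vector order: (thr1.R0,thr1.R1,thr2.R0)
[SC] allowed = {000, 002, 010, 012, 020, 022, 202, 210, 212, 220, 222}
[TSO] allowed = {000, 002, 010, 012, 020, 022, 200, 202, 210, 212, 220, 222}
[PSO] allowed = {000, 002, 010, 012, 020, 022, 200, 202, 210, 212, 220, 222}
target 200 ∈ {TSO,PSO}

SC:no TSO:yes PSO:yes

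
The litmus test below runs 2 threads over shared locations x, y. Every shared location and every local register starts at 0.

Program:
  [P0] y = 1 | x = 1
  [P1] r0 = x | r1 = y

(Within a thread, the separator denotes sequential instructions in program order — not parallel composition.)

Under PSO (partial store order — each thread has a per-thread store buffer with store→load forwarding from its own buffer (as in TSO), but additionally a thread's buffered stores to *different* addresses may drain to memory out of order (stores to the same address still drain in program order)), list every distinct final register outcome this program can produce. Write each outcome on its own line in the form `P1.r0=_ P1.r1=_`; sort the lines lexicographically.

outcome vector order: (P1.r0,P1.r1)
|PSO outcomes| = 4

P1.r0=0 P1.r1=0
P1.r0=0 P1.r1=1
P1.r0=1 P1.r1=0
P1.r0=1 P1.r1=1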